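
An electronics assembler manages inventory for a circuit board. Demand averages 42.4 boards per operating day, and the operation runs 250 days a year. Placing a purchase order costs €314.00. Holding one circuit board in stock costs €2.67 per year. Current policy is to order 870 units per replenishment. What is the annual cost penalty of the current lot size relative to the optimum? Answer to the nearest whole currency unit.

Extra cost ≈ €771 per year

Annual demand D = 42.4 × 250 = 10,600.
EOQ = √(2DS/H) = √(2 × 10,600 × 314 / 2.67) ≈ 1578.98.
Cost at Q* = (D/Q*)S + (Q*/2)H = √(2DSH) ≈ €4,215.88.
Cost at Q = 870: (10,600/870)×314 + (870/2)×2.67 = €3,825.75 + €1,161.45 = €4,987.20.
Excess = €4,987.20 − €4,215.88 = €771.32.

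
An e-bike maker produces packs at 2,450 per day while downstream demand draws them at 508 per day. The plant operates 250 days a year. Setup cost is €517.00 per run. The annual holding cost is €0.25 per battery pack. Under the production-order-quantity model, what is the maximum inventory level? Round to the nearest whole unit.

I_max ≈ 20,405 packs

Annual demand D = 508 × 250 = 127,000.
Production build-up factor (1 − d/p) = 1 − 508/2,450 = 0.7927.
Q* = √(2DS / (H(1 − d/p))) = √(2 × 127,000 × 517 / (0.25 × 0.7927)).
= √(131,318,000 / 0.1982) ≈ 25742.490.
Maximum inventory = Q*(1 − d/p) = 25742.490 × 0.7927 ≈ 20404.864.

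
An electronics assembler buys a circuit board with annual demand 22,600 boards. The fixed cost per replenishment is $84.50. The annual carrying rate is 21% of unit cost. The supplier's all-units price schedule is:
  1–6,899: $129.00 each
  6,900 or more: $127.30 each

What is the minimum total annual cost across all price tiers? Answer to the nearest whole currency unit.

Holding cost per unit per year at price C is H = 0.21·C.
Evaluate total cost at each tier's feasible EOQ or, if the EOQ is below the tier, at the tier's minimum quantity.
EOQ at $129.00 = 375.5 (feasible in tier 1): TC = 22,600×$129.00 + (22,600/375.5)×84.5 + (375.5/2)×0.21×$129.00 = $2,925,571.90.
EOQ at $127.30 = 378.0 < 6900, so use break Q=6900: TC = 22,600×$127.30 + (22,600/6900.0)×84.5 + (6900.0/2)×0.21×$127.30 = $2,969,485.62.
Lowest total cost among the candidates is at Q = 375.5.

TC* ≈ $2,925,572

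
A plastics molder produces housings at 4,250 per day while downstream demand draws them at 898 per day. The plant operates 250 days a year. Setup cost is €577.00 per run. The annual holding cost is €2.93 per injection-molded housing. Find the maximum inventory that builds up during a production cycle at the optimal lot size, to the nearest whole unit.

I_max ≈ 8,351 housings

Annual demand D = 898 × 250 = 224,500.
Production build-up factor (1 − d/p) = 1 − 898/4,250 = 0.7887.
Q* = √(2DS / (H(1 − d/p))) = √(2 × 224,500 × 577 / (2.93 × 0.7887)).
= √(259,073,000 / 2.3109) ≈ 10588.141.
Maximum inventory = Q*(1 − d/p) = 10588.141 × 0.7887 ≈ 8350.929.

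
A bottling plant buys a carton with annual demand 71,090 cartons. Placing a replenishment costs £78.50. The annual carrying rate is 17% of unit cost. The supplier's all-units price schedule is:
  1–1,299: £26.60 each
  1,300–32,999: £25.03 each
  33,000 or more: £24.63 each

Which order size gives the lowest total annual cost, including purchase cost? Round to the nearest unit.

Holding cost per unit per year at price C is H = 0.17·C.
For each price level, check whether its EOQ is feasible; otherwise the best quantity at that price is the breakpoint.
Tier 1 (£26.60): EOQ = 1571.0 exceeds tier's upper bound 1299, so this tier is dominated.
EOQ at £25.03 = 1619.6 (feasible in tier 2): TC = 71,090×£25.03 + (71,090/1619.6)×78.5 + (1619.6/2)×0.17×£25.03 = £1,786,274.12.
EOQ at £24.63 = 1632.7 < 33000, so use break Q=33000: TC = 71,090×£24.63 + (71,090/33000.0)×78.5 + (33000.0/2)×0.17×£24.63 = £1,820,202.96.
Lowest total cost is £1,786,274.12 at Q = 1619.6.

Q* ≈ 1,620 cartons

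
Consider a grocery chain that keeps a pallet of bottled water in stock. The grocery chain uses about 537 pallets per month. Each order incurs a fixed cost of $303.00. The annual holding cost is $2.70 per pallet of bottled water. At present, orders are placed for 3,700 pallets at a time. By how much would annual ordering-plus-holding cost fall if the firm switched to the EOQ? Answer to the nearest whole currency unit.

Extra cost ≈ $2,276 per year

Annual demand D = 537 × 12 = 6,444.
EOQ = √(2DS/H) = √(2 × 6,444 × 303 / 2.7) ≈ 1202.63.
Cost at Q* = (D/Q*)S + (Q*/2)H = √(2DSH) ≈ $3,247.10.
Cost at Q = 3,700: (6,444/3,700)×303 + (3,700/2)×2.7 = $527.71 + $4,995.00 = $5,522.71.
Excess = $5,522.71 − $3,247.10 = $2,275.61.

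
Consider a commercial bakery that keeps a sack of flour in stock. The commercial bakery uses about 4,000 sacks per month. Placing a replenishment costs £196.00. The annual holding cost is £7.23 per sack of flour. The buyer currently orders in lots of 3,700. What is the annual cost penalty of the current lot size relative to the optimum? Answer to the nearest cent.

Extra cost ≈ £4,254.60 per year

Annual demand D = 4,000 × 12 = 48,000.
EOQ = √(2DS/H) = √(2 × 48,000 × 196 / 7.23) ≈ 1613.22.
Cost at Q* = (D/Q*)S + (Q*/2)H = √(2DSH) ≈ £11,663.60.
Cost at Q = 3,700: (48,000/3,700)×196 + (3,700/2)×7.23 = £2,542.70 + £13,375.50 = £15,918.20.
Excess = £15,918.20 − £11,663.60 = £4,254.60.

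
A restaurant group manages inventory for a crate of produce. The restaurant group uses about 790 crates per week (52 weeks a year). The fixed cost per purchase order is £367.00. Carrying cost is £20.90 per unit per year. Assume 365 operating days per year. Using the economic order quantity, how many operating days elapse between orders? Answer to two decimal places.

T ≈ 10.67 days

Annual demand D = 790 × 52 = 41,080.
The optimal lot size = √(2DS/H) = √(2 × 41,080 × 367 / 20.9) ≈ 1201.13.
Cycle time = Q*/D × 365 = 1201.13 / 41,080 × 365 ≈ 10.672 days.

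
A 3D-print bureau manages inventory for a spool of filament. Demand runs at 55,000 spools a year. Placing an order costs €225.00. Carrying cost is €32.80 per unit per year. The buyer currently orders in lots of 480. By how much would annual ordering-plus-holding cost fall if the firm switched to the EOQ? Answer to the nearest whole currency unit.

Extra cost ≈ €5,161 per year

EOQ = √(2DS/H) = √(2 × 55,000 × 225 / 32.8) ≈ 868.66.
Cost at Q* = (D/Q*)S + (Q*/2)H = √(2DSH) ≈ €28,492.10.
Cost at Q = 480: (55,000/480)×225 + (480/2)×32.8 = €25,781.25 + €7,872.00 = €33,653.25.
Excess = €33,653.25 − €28,492.10 = €5,161.15.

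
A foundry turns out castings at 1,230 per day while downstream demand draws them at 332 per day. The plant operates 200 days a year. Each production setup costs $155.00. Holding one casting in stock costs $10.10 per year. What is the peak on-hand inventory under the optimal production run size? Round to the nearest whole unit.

I_max ≈ 1,220 castings

Annual demand D = 332 × 200 = 66,400.
Production build-up factor (1 − d/p) = 1 − 332/1,230 = 0.7301.
Q* = √(2DS / (H(1 − d/p))) = √(2 × 66,400 × 155 / (10.1 × 0.7301)).
= √(20,584,000 / 7.3738) ≈ 1670.777.
Maximum inventory = Q*(1 − d/p) = 1670.777 × 0.7301 ≈ 1219.803.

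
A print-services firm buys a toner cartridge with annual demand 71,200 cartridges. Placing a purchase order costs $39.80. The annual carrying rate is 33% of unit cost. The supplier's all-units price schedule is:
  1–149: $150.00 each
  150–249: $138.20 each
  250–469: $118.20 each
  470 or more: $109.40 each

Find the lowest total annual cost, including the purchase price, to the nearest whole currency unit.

TC* ≈ $7,803,793

Holding cost per unit per year at price C is H = 0.33·C.
For each price level, check whether its EOQ is feasible; otherwise the best quantity at that price is the breakpoint.
Tier 1 ($150.00): EOQ = 338.4 exceeds tier's upper bound 149, so this tier is dominated.
Tier 2 ($138.20): EOQ = 352.5 exceeds tier's upper bound 249, so this tier is dominated.
EOQ at $118.20 = 381.2 (feasible in tier 3): TC = 71,200×$118.20 + (71,200/381.2)×39.8 + (381.2/2)×0.33×$118.20 = $8,430,708.33.
EOQ at $109.40 = 396.2 < 470, so use break Q=470: TC = 71,200×$109.40 + (71,200/470.0)×39.8 + (470.0/2)×0.33×$109.40 = $7,803,793.25.
Lowest total cost among the candidates is at Q = 470.0.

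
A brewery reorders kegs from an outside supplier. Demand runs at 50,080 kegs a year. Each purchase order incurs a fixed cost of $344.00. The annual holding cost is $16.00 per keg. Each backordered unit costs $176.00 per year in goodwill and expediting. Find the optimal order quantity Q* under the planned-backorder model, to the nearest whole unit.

Q* ≈ 1,533 kegs

With planned backorders, Q* = √(2DS/H) · √((H+B)/B).
√(2DS/H) = √(2 × 50,080 × 344 / 16) = 1467.460.
√((H+B)/B) = √((16+176)/176) = 1.0445.
Q* ≈ 1532.712.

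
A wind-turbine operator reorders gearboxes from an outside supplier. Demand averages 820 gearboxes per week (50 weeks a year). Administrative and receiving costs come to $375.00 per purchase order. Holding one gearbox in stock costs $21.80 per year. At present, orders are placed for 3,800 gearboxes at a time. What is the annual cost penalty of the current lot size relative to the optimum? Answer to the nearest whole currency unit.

Extra cost ≈ $19,575 per year

Annual demand D = 820 × 50 = 41,000.
EOQ = √(2DS/H) = √(2 × 41,000 × 375 / 21.8) ≈ 1187.67.
Cost at Q* = (D/Q*)S + (Q*/2)H = √(2DSH) ≈ $25,891.12.
Cost at Q = 3,800: (41,000/3,800)×375 + (3,800/2)×21.8 = $4,046.05 + $41,420.00 = $45,466.05.
Excess = $45,466.05 − $25,891.12 = $19,574.93.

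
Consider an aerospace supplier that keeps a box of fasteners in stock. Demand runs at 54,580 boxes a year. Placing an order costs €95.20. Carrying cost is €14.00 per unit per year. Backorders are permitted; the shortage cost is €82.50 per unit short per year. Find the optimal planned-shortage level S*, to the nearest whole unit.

S* ≈ 135 boxes

With planned backorders, Q* = √(2DS/H) · √((H+B)/B).
√(2DS/H) = √(2 × 54,580 × 95.2 / 14) = 861.561.
√((H+B)/B) = √((14+82.5)/82.5) = 1.0815.
Q* ≈ 931.800.
S* = Q* · H/(H+B) = 931.800 × 14/96.5 ≈ 135.183.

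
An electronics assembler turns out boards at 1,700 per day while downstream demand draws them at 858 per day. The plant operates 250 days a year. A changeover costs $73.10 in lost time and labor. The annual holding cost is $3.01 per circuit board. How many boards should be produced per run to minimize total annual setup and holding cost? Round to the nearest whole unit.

Q* ≈ 4,586 boards

Annual demand D = 858 × 250 = 214,500.
Production build-up factor (1 − d/p) = 1 − 858/1,700 = 0.4953.
Q* = √(2DS / (H(1 − d/p))) = √(2 × 214,500 × 73.1 / (3.01 × 0.4953)).
= √(31,359,900 / 1.4908) ≈ 4586.406.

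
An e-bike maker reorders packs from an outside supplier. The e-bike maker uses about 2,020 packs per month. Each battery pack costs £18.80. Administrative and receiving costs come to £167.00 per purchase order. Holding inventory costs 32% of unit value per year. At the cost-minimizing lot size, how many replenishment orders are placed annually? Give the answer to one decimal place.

Annual demand D = 2,020 × 12 = 24,240.
Holding cost H = 0.32 × £18.80 = £6.0160 per unit per year.
EOQ = √(2DS/H) = √(2 × 24,240 × 167 / 6.016) ≈ 1160.07.
Orders per year = D / Q* = 24,240 / 1160.07 ≈ 20.895.

N ≈ 20.9 orders per year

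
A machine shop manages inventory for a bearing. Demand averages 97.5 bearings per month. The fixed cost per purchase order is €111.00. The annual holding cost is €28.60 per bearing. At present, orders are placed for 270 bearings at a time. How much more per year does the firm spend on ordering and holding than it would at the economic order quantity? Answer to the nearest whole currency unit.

Extra cost ≈ €1,616 per year

Annual demand D = 97.5 × 12 = 1,170.
EOQ = √(2DS/H) = √(2 × 1,170 × 111 / 28.6) ≈ 95.30.
Cost at Q* = (D/Q*)S + (Q*/2)H = √(2DSH) ≈ €2,725.54.
Cost at Q = 270: (1,170/270)×111 + (270/2)×28.6 = €481.00 + €3,861.00 = €4,342.00.
Excess = €4,342.00 − €2,725.54 = €1,616.46.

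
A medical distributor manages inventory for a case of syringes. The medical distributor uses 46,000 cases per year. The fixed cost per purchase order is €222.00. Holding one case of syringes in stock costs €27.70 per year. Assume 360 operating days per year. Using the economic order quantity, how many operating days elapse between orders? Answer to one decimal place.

EOQ = √(2DS/H) = √(2 × 46,000 × 222 / 27.7) ≈ 858.68.
Cycle time = Q*/D × 360 = 858.68 / 46,000 × 360 ≈ 6.720 days.

T ≈ 6.7 days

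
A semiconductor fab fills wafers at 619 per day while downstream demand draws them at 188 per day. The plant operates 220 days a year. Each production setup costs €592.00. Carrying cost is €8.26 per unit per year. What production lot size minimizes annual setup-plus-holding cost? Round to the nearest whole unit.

Q* ≈ 2,918 wafers

Annual demand D = 188 × 220 = 41,360.
Production build-up factor (1 − d/p) = 1 − 188/619 = 0.6963.
Q* = √(2DS / (H(1 − d/p))) = √(2 × 41,360 × 592 / (8.26 × 0.6963)).
= √(48,970,240 / 5.7513) ≈ 2917.983.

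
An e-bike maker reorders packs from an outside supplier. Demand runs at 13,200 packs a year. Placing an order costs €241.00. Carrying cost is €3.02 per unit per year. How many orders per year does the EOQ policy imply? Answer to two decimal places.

N ≈ 9.09 orders per year

The optimal lot size = √(2DS/H) = √(2 × 13,200 × 241 / 3.02) ≈ 1451.47.
Orders per year = D / Q* = 13,200 / 1451.47 ≈ 9.094.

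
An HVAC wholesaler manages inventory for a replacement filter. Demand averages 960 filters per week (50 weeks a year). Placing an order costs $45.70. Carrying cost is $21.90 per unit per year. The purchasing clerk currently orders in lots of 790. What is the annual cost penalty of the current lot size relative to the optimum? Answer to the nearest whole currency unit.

Annual demand D = 960 × 50 = 48,000.
EOQ = √(2DS/H) = √(2 × 48,000 × 45.7 / 21.9) ≈ 447.58.
Cost at Q* = (D/Q*)S + (Q*/2)H = √(2DSH) ≈ $9,802.02.
Cost at Q = 790: (48,000/790)×45.7 + (790/2)×21.9 = $2,776.71 + $8,650.50 = $11,427.21.
Excess = $11,427.21 − $9,802.02 = $1,625.18.

Extra cost ≈ $1,625 per year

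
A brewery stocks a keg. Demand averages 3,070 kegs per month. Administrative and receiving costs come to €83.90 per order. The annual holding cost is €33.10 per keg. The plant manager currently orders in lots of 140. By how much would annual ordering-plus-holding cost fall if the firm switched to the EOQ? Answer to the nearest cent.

Annual demand D = 3,070 × 12 = 36,840.
EOQ = √(2DS/H) = √(2 × 36,840 × 83.9 / 33.1) ≈ 432.16.
Cost at Q* = (D/Q*)S + (Q*/2)H = √(2DSH) ≈ €14,304.40.
Cost at Q = 140: (36,840/140)×83.9 + (140/2)×33.1 = €22,077.69 + €2,317.00 = €24,394.69.
Excess = €24,394.69 − €14,304.40 = €10,090.28.

Extra cost ≈ €10,090.28 per year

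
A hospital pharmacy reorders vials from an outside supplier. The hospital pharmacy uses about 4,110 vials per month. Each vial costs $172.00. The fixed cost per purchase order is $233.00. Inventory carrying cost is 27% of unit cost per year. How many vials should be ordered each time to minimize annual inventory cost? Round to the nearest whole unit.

Annual demand D = 4,110 × 12 = 49,320.
Holding cost H = 0.27 × $172.00 = $46.4400 per unit per year.
EOQ = √(2DS / H) = √(2 × 49,320 × 233 / 46.44).
= √(22,983,120 / 46.44) = √494,899.2248 ≈ 703.491.

Q* ≈ 703 vials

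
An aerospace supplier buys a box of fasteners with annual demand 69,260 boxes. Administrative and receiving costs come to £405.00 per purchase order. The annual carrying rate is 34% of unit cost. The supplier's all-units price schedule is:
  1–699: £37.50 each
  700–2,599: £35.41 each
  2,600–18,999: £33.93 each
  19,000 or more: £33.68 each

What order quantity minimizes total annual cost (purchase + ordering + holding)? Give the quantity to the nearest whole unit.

Holding cost per unit per year at price C is H = 0.34·C.
For each price level, check whether its EOQ is feasible; otherwise the best quantity at that price is the breakpoint.
Tier 1 (£37.50): EOQ = 2097.6 exceeds tier's upper bound 699, so this tier is dominated.
EOQ at £35.41 = 2158.6 (feasible in tier 2): TC = 69,260×£35.41 + (69,260/2158.6)×405 + (2158.6/2)×0.34×£35.41 = £2,478,485.40.
EOQ at £33.93 = 2205.2 < 2600, so use break Q=2600: TC = 69,260×£33.93 + (69,260/2600.0)×405 + (2600.0/2)×0.34×£33.93 = £2,375,777.44.
EOQ at £33.68 = 2213.4 < 19000, so use break Q=19000: TC = 69,260×£33.68 + (69,260/19000.0)×405 + (19000.0/2)×0.34×£33.68 = £2,442,939.53.
Lowest total cost is £2,375,777.44 at Q = 2600.0.

Q* ≈ 2,600 boxes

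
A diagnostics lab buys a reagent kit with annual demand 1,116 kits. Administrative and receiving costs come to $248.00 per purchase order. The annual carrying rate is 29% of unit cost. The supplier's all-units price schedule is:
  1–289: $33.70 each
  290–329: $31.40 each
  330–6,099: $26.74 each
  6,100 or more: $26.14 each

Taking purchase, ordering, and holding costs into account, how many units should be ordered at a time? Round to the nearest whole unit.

Holding cost per unit per year at price C is H = 0.29·C.
Candidates are each tier's EOQ (if it falls in that tier) and each price-break quantity.
EOQ at $33.70 = 238.0 (feasible in tier 1): TC = 1,116×$33.70 + (1,116/238.0)×248 + (238.0/2)×0.29×$33.70 = $39,935.08.
EOQ at $31.40 = 246.6 < 290, so use break Q=290: TC = 1,116×$31.40 + (1,116/290.0)×248 + (290.0/2)×0.29×$31.40 = $37,317.14.
EOQ at $26.74 = 267.2 < 330, so use break Q=330: TC = 1,116×$26.74 + (1,116/330.0)×248 + (330.0/2)×0.29×$26.74 = $31,960.04.
EOQ at $26.14 = 270.2 < 6100, so use break Q=6100: TC = 1,116×$26.14 + (1,116/6100.0)×248 + (6100.0/2)×0.29×$26.14 = $52,338.44.
Lowest total cost is $31,960.04 at Q = 330.0.

Q* ≈ 330 kits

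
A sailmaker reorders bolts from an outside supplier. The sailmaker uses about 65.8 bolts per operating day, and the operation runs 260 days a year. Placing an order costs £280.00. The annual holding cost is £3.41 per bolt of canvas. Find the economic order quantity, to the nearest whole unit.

Q* ≈ 1,676 bolts

Annual demand D = 65.8 × 260 = 17,108.
EOQ = √(2DS / H) = √(2 × 17,108 × 280 / 3.41).
= √(9,580,480 / 3.41) = √2,809,524.9267 ≈ 1676.164.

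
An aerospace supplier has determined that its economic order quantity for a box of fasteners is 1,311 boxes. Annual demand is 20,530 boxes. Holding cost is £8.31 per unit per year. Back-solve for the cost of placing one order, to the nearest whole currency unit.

The basic EOQ model gives Q* = √(2DS/H); rearrange for the unknown.
From Q* = √(2DS/H): S = Q*²H / (2D) = 1,311² × 8.31 / (2 × 20,530) = 347.8464.

S ≈ £348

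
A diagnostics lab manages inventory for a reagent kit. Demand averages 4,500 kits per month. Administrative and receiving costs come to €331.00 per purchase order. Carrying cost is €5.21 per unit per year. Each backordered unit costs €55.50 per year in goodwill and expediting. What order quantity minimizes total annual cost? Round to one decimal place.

Q* ≈ 2,739.6 kits

Annual demand D = 4,500 × 12 = 54,000.
With planned backorders, Q* = √(2DS/H) · √((H+B)/B).
√(2DS/H) = √(2 × 54,000 × 331 / 5.21) = 2619.431.
√((H+B)/B) = √((5.21+55.5)/55.5) = 1.0459.
Q* ≈ 2739.622.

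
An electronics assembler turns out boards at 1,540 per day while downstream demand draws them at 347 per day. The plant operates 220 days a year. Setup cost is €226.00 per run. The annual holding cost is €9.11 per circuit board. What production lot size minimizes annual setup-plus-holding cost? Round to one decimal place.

Q* ≈ 2,211.2 boards

Annual demand D = 347 × 220 = 76,340.
Production build-up factor (1 − d/p) = 1 − 347/1,540 = 0.7747.
Q* = √(2DS / (H(1 − d/p))) = √(2 × 76,340 × 226 / (9.11 × 0.7747)).
= √(34,505,680 / 7.0573) ≈ 2211.191.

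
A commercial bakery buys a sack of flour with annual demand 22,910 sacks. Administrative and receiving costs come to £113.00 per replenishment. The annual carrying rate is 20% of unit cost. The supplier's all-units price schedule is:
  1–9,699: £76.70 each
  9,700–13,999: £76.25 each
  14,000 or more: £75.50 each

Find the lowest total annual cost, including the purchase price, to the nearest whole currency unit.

Holding cost per unit per year at price C is H = 0.20·C.
Evaluate total cost at each tier's feasible EOQ or, if the EOQ is below the tier, at the tier's minimum quantity.
EOQ at £76.70 = 581.0 (feasible in tier 1): TC = 22,910×£76.70 + (22,910/581.0)×113 + (581.0/2)×0.20×£76.70 = £1,766,109.09.
EOQ at £76.25 = 582.7 < 9700, so use break Q=9700: TC = 22,910×£76.25 + (22,910/9700.0)×113 + (9700.0/2)×0.20×£76.25 = £1,821,116.89.
EOQ at £75.50 = 585.6 < 14000, so use break Q=14000: TC = 22,910×£75.50 + (22,910/14000.0)×113 + (14000.0/2)×0.20×£75.50 = £1,835,589.92.
Lowest total cost among the candidates is at Q = 581.0.

TC* ≈ £1,766,109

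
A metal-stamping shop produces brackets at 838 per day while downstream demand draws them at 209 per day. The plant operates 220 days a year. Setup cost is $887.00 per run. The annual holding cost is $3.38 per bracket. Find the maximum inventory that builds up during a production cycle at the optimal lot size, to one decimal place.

I_max ≈ 4,256.0 brackets

Annual demand D = 209 × 220 = 45,980.
Production build-up factor (1 − d/p) = 1 − 209/838 = 0.7506.
Q* = √(2DS / (H(1 − d/p))) = √(2 × 45,980 × 887 / (3.38 × 0.7506)).
= √(81,568,520 / 2.537) ≈ 5670.216.
Maximum inventory = Q*(1 − d/p) = 5670.216 × 0.7506 ≈ 4256.045.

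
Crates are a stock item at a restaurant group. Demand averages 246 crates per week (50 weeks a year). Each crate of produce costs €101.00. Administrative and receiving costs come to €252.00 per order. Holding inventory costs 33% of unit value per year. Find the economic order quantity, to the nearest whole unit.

Q* ≈ 431 crates

Annual demand D = 246 × 50 = 12,300.
Holding cost H = 0.33 × €101.00 = €33.3300 per unit per year.
EOQ = √(2DS / H) = √(2 × 12,300 × 252 / 33.33).
= √(6,199,200 / 33.33) = √185,994.5995 ≈ 431.271.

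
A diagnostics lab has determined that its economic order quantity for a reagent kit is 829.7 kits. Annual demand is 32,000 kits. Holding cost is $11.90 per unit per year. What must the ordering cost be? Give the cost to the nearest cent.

S ≈ $128.00

Invert the EOQ relation Q*² = 2DS/H.
From Q* = √(2DS/H): S = Q*²H / (2D) = 829.7² × 11.9 / (2 × 32,000) = 127.9998.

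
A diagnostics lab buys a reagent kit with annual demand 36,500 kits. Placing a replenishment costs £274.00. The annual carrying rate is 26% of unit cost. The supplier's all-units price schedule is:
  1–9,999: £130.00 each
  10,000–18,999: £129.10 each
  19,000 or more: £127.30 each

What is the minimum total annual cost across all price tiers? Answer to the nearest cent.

Holding cost per unit per year at price C is H = 0.26·C.
Candidates are each tier's EOQ (if it falls in that tier) and each price-break quantity.
EOQ at £130.00 = 769.3 (feasible in tier 1): TC = 36,500×£130.00 + (36,500/769.3)×274 + (769.3/2)×0.26×£130.00 = £4,771,001.30.
EOQ at £129.10 = 771.9 < 10000, so use break Q=10000: TC = 36,500×£129.10 + (36,500/10000.0)×274 + (10000.0/2)×0.26×£129.10 = £4,880,980.10.
EOQ at £127.30 = 777.4 < 19000, so use break Q=19000: TC = 36,500×£127.30 + (36,500/19000.0)×274 + (19000.0/2)×0.26×£127.30 = £4,961,407.37.
Lowest total cost among the candidates is at Q = 769.3.

TC* ≈ £4,771,001.30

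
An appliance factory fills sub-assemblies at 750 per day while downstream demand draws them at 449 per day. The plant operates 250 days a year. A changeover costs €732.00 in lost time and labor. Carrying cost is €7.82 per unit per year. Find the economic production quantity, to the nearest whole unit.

Annual demand D = 449 × 250 = 112,250.
Production build-up factor (1 − d/p) = 1 − 449/750 = 0.4013.
Q* = √(2DS / (H(1 − d/p))) = √(2 × 112,250 × 732 / (7.82 × 0.4013)).
= √(164,334,000 / 3.1384) ≈ 7236.153.

Q* ≈ 7,236 sub-assemblies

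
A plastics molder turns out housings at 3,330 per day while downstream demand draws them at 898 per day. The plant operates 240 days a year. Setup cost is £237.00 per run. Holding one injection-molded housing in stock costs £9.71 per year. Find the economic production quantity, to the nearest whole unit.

Q* ≈ 3,795 housings

Annual demand D = 898 × 240 = 215,520.
Production build-up factor (1 − d/p) = 1 − 898/3,330 = 0.7303.
Q* = √(2DS / (H(1 − d/p))) = √(2 × 215,520 × 237 / (9.71 × 0.7303)).
= √(102,156,480 / 7.0915) ≈ 3795.454.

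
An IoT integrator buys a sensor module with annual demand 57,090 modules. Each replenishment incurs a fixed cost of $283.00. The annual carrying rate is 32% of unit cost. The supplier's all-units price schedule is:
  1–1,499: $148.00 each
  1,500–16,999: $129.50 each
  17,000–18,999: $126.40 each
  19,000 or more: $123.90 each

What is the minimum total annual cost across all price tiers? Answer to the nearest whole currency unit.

Holding cost per unit per year at price C is H = 0.32·C.
For each price level, check whether its EOQ is feasible; otherwise the best quantity at that price is the breakpoint.
EOQ at $148.00 = 826.0 (feasible in tier 1): TC = 57,090×$148.00 + (57,090/826.0)×283 + (826.0/2)×0.32×$148.00 = $8,488,439.57.
EOQ at $129.50 = 883.0 < 1500, so use break Q=1500: TC = 57,090×$129.50 + (57,090/1500.0)×283 + (1500.0/2)×0.32×$129.50 = $7,435,005.98.
EOQ at $126.40 = 893.8 < 17000, so use break Q=17000: TC = 57,090×$126.40 + (57,090/17000.0)×283 + (17000.0/2)×0.32×$126.40 = $7,560,934.38.
EOQ at $123.90 = 902.8 < 19000, so use break Q=19000: TC = 57,090×$123.90 + (57,090/19000.0)×283 + (19000.0/2)×0.32×$123.90 = $7,450,957.34.
Lowest total cost among the candidates is at Q = 1500.0.

TC* ≈ $7,435,006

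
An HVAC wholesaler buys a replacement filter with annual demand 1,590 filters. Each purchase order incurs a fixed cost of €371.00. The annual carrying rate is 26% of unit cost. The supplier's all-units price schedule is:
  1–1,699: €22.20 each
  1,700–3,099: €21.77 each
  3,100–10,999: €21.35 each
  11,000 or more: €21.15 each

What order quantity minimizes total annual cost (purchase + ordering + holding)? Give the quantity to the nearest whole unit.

Holding cost per unit per year at price C is H = 0.26·C.
For each price level, check whether its EOQ is feasible; otherwise the best quantity at that price is the breakpoint.
EOQ at €22.20 = 452.1 (feasible in tier 1): TC = 1,590×€22.20 + (1,590/452.1)×371 + (452.1/2)×0.26×€22.20 = €37,907.54.
EOQ at €21.77 = 456.5 < 1700, so use break Q=1700: TC = 1,590×€21.77 + (1,590/1700.0)×371 + (1700.0/2)×0.26×€21.77 = €39,772.46.
EOQ at €21.35 = 461.0 < 3100, so use break Q=3100: TC = 1,590×€21.35 + (1,590/3100.0)×371 + (3100.0/2)×0.26×€21.35 = €42,740.84.
EOQ at €21.15 = 463.2 < 11000, so use break Q=11000: TC = 1,590×€21.15 + (1,590/11000.0)×371 + (11000.0/2)×0.26×€21.15 = €63,926.63.
Lowest total cost is €37,907.54 at Q = 452.1.

Q* ≈ 452 filters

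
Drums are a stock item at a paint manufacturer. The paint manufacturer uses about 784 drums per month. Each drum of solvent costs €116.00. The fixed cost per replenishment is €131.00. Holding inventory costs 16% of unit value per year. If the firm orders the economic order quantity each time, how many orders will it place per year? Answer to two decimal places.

Annual demand D = 784 × 12 = 9,408.
Holding cost H = 0.16 × €116.00 = €18.5600 per unit per year.
Q* = √(2DS/H) = √(2 × 9,408 × 131 / 18.56) ≈ 364.43.
Orders per year = D / Q* = 9,408 / 364.43 ≈ 25.816.

N ≈ 25.82 orders per year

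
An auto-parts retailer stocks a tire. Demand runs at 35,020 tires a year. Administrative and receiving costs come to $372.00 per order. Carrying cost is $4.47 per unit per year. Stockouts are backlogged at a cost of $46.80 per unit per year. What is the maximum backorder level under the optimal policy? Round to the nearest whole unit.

With planned backorders, Q* = √(2DS/H) · √((H+B)/B).
√(2DS/H) = √(2 × 35,020 × 372 / 4.47) = 2414.297.
√((H+B)/B) = √((4.47+46.8)/46.8) = 1.0467.
Q* ≈ 2526.967.
S* = Q* · H/(H+B) = 2526.967 × 4.47/51.27 ≈ 220.315.

S* ≈ 220 tires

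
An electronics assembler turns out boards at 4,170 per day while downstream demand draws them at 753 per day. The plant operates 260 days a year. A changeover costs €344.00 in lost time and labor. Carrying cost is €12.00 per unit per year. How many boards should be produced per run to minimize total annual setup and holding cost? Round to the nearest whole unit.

Annual demand D = 753 × 260 = 195,780.
Production build-up factor (1 − d/p) = 1 − 753/4,170 = 0.8194.
Q* = √(2DS / (H(1 − d/p))) = √(2 × 195,780 × 344 / (12 × 0.8194)).
= √(134,696,640 / 9.8331) ≈ 3701.121.

Q* ≈ 3,701 boards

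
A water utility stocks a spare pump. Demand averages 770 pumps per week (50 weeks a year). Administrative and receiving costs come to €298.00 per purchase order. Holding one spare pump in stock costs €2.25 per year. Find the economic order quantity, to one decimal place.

Annual demand D = 770 × 50 = 38,500.
EOQ = √(2DS / H) = √(2 × 38,500 × 298 / 2.25).
= √(22,946,000 / 2.25) = √10,198,222.2222 ≈ 3193.466.

Q* ≈ 3,193.5 pumps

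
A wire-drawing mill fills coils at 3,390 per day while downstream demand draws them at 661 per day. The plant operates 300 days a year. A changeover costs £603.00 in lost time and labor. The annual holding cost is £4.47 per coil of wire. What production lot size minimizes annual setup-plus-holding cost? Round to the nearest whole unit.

Q* ≈ 8,152 coils

Annual demand D = 661 × 300 = 198,300.
Production build-up factor (1 − d/p) = 1 − 661/3,390 = 0.8050.
Q* = √(2DS / (H(1 − d/p))) = √(2 × 198,300 × 603 / (4.47 × 0.8050)).
= √(239,149,800 / 3.5984) ≈ 8152.285.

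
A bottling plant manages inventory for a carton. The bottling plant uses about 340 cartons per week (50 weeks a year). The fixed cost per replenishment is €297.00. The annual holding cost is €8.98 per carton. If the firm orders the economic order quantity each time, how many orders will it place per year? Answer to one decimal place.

Annual demand D = 340 × 50 = 17,000.
Q* = √(2DS/H) = √(2 × 17,000 × 297 / 8.98) ≈ 1060.42.
Orders per year = D / Q* = 17,000 / 1060.42 ≈ 16.031.

N ≈ 16.0 orders per year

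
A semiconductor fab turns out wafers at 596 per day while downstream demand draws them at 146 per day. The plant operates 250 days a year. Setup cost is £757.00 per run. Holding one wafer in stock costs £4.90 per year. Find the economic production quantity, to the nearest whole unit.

Q* ≈ 3,865 wafers

Annual demand D = 146 × 250 = 36,500.
Production build-up factor (1 − d/p) = 1 − 146/596 = 0.7550.
Q* = √(2DS / (H(1 − d/p))) = √(2 × 36,500 × 757 / (4.9 × 0.7550)).
= √(55,261,000 / 3.6997) ≈ 3864.810.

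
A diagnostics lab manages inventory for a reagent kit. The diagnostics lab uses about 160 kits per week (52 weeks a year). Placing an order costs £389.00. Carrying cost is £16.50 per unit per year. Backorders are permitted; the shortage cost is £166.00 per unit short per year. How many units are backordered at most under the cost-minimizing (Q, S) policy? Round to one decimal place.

Annual demand D = 160 × 52 = 8,320.
With planned backorders, Q* = √(2DS/H) · √((H+B)/B).
√(2DS/H) = √(2 × 8,320 × 389 / 16.5) = 626.339.
√((H+B)/B) = √((16.5+166)/166) = 1.0485.
Q* ≈ 656.730.
S* = Q* · H/(H+B) = 656.730 × 16.5/182.5 ≈ 59.376.

S* ≈ 59.4 kits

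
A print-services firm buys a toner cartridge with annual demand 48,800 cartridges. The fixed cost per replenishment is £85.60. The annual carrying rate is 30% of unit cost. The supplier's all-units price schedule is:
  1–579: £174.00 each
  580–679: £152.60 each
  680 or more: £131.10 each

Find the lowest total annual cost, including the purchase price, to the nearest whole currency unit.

TC* ≈ £6,417,195

Holding cost per unit per year at price C is H = 0.30·C.
For each price level, check whether its EOQ is feasible; otherwise the best quantity at that price is the breakpoint.
EOQ at £174.00 = 400.1 (feasible in tier 1): TC = 48,800×£174.00 + (48,800/400.1)×85.6 + (400.1/2)×0.30×£174.00 = £8,512,083.20.
EOQ at £152.60 = 427.2 < 580, so use break Q=580: TC = 48,800×£152.60 + (48,800/580.0)×85.6 + (580.0/2)×0.30×£152.60 = £7,467,358.41.
EOQ at £131.10 = 460.9 < 680, so use break Q=680: TC = 48,800×£131.10 + (48,800/680.0)×85.6 + (680.0/2)×0.30×£131.10 = £6,417,195.26.
Lowest total cost among the candidates is at Q = 680.0.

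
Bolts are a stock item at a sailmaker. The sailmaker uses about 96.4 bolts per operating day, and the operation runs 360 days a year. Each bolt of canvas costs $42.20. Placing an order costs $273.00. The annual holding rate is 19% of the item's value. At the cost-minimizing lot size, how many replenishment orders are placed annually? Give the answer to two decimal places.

Annual demand D = 96.4 × 360 = 34,704.
Holding cost H = 0.19 × $42.20 = $8.0180 per unit per year.
EOQ = √(2DS/H) = √(2 × 34,704 × 273 / 8.018) ≈ 1537.28.
Orders per year = D / Q* = 34,704 / 1537.28 ≈ 22.575.

N ≈ 22.57 orders per year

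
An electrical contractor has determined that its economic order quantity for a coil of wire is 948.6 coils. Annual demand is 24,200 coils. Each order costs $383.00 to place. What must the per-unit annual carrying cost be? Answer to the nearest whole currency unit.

H ≈ $21

Invert the EOQ relation Q*² = 2DS/H.
From Q* = √(2DS/H): H = 2DS / Q*² = 2 × 24,200 × 383 / 948.6² = 20.6005.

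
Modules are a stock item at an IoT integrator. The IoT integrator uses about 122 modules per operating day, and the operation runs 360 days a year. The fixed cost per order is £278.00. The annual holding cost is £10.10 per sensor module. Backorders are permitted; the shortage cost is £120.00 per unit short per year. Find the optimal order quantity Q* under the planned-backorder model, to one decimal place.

Q* ≈ 1,619.0 modules

Annual demand D = 122 × 360 = 43,920.
With planned backorders, Q* = √(2DS/H) · √((H+B)/B).
√(2DS/H) = √(2 × 43,920 × 278 / 10.1) = 1554.919.
√((H+B)/B) = √((10.1+120)/120) = 1.0412.
Q* ≈ 1619.034.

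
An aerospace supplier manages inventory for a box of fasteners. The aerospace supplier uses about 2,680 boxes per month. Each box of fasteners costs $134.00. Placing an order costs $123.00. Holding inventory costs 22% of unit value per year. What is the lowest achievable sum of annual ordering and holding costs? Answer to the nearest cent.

Annual demand D = 2,680 × 12 = 32,160.
Holding cost H = 0.22 × $134.00 = $29.4800 per unit per year.
The optimal lot size = √(2DS/H) = √(2 × 32,160 × 123 / 29.48) ≈ 518.04.
At Q*, ordering cost (D/Q*)S equals holding cost (Q*/2)H, each = √(DSH/2).
Minimum total = √(2DSH) = √(2 × 32,160 × 123 × 29.48) ≈ 15271.768.

TC* ≈ $15,271.77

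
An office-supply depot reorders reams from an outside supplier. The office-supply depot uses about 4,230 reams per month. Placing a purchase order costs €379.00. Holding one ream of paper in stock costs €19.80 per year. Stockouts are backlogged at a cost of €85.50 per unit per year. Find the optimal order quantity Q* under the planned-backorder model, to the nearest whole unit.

Annual demand D = 4,230 × 12 = 50,760.
With planned backorders, Q* = √(2DS/H) · √((H+B)/B).
√(2DS/H) = √(2 × 50,760 × 379 / 19.8) = 1394.000.
√((H+B)/B) = √((19.8+85.5)/85.5) = 1.1098.
Q* ≈ 1547.013.

Q* ≈ 1,547 reams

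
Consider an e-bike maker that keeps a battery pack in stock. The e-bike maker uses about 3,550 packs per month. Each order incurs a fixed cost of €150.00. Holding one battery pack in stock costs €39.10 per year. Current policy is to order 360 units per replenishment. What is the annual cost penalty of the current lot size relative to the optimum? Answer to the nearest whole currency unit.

Annual demand D = 3,550 × 12 = 42,600.
EOQ = √(2DS/H) = √(2 × 42,600 × 150 / 39.1) ≈ 571.71.
Cost at Q* = (D/Q*)S + (Q*/2)H = √(2DSH) ≈ €22,353.93.
Cost at Q = 360: (42,600/360)×150 + (360/2)×39.1 = €17,750.00 + €7,038.00 = €24,788.00.
Excess = €24,788.00 − €22,353.93 = €2,434.07.

Extra cost ≈ €2,434 per year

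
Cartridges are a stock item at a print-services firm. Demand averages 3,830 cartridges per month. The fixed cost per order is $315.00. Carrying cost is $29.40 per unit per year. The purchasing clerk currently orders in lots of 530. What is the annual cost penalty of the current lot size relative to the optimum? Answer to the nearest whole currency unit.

Annual demand D = 3,830 × 12 = 45,960.
EOQ = √(2DS/H) = √(2 × 45,960 × 315 / 29.4) ≈ 992.40.
Cost at Q* = (D/Q*)S + (Q*/2)H = √(2DSH) ≈ $29,176.55.
Cost at Q = 530: (45,960/530)×315 + (530/2)×29.4 = $27,315.85 + $7,791.00 = $35,106.85.
Excess = $35,106.85 − $29,176.55 = $5,930.30.

Extra cost ≈ $5,930 per year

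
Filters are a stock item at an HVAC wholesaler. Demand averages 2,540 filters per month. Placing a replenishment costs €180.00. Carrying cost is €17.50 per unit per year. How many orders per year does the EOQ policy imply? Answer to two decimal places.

N ≈ 38.49 orders per year

Annual demand D = 2,540 × 12 = 30,480.
The optimal lot size = √(2DS/H) = √(2 × 30,480 × 180 / 17.5) ≈ 791.84.
Orders per year = D / Q* = 30,480 / 791.84 ≈ 38.492.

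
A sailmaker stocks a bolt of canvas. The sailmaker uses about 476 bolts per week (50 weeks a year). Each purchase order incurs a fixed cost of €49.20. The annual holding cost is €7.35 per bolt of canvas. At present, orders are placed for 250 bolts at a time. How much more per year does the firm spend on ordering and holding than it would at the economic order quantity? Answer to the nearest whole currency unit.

Extra cost ≈ €1,454 per year

Annual demand D = 476 × 50 = 23,800.
EOQ = √(2DS/H) = √(2 × 23,800 × 49.2 / 7.35) ≈ 564.47.
Cost at Q* = (D/Q*)S + (Q*/2)H = √(2DSH) ≈ €4,148.87.
Cost at Q = 250: (23,800/250)×49.2 + (250/2)×7.35 = €4,683.84 + €918.75 = €5,602.59.
Excess = €5,602.59 − €4,148.87 = €1,453.72.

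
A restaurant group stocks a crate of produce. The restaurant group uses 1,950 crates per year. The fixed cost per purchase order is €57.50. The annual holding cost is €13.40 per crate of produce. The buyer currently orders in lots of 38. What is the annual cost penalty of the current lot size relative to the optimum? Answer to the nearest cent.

Extra cost ≈ €1,471.78 per year

EOQ = √(2DS/H) = √(2 × 1,950 × 57.5 / 13.4) ≈ 129.36.
Cost at Q* = (D/Q*)S + (Q*/2)H = √(2DSH) ≈ €1,733.48.
Cost at Q = 38: (1,950/38)×57.5 + (38/2)×13.4 = €2,950.66 + €254.60 = €3,205.26.
Excess = €3,205.26 − €1,733.48 = €1,471.78.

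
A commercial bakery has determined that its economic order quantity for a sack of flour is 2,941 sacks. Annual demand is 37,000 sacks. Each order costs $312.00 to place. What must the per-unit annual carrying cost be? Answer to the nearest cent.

Squaring Q* = √(2DS/H) gives Q*² = 2DS/H.
From Q* = √(2DS/H): H = 2DS / Q*² = 2 × 37,000 × 312 / 2,941² = 2.6693.

H ≈ $2.67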